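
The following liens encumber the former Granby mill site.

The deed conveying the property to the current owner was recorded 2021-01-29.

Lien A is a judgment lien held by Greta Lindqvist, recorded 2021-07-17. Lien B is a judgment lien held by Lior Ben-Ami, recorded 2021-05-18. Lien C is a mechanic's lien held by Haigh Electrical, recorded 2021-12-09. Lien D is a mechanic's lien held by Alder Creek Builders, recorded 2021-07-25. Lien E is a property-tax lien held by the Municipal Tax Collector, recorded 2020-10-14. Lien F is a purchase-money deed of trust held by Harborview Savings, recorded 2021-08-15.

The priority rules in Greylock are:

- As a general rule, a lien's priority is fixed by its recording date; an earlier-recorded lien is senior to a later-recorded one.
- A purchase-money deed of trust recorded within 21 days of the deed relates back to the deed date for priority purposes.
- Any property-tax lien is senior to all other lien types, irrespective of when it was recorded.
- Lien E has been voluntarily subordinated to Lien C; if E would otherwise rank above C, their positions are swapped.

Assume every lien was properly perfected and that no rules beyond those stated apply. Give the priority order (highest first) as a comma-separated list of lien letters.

Effective dates: F was recorded 198 days after the deed, outside the 21-day window, so it keeps its recording date.
As a property-tax lien, E is senior to every other lien.
Among the remaining liens, by effective date: B (2021-05-18), A (2021-07-17), D (2021-07-25), F (2021-08-15), C (2021-12-09).
Because E would otherwise rank above C, the subordination swaps them.

C, B, A, D, F, E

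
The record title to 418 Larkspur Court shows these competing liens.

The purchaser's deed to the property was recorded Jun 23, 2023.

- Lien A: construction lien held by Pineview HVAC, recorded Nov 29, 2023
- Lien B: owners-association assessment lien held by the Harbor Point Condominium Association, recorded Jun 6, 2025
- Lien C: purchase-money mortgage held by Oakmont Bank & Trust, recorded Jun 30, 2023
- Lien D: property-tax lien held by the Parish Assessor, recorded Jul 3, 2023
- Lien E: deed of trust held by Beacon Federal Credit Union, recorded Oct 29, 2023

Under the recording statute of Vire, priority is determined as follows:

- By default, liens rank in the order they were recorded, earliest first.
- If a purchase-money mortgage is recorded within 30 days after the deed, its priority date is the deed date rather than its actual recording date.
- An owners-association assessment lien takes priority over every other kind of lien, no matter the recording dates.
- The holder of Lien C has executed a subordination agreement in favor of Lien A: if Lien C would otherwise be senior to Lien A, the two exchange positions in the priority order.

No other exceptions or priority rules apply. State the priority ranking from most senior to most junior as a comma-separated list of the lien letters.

B, A, D, E, C

First, effective dates: C relates back to the deed date Jun 23, 2023.
B is an owners-association assessment lien and takes priority over every other lien.
Remaining liens by effective date: C (Jun 23, 2023), D (Jul 3, 2023), E (Oct 29, 2023), A (Nov 29, 2023).
The subordination applies — C was senior to A — so C and A swap.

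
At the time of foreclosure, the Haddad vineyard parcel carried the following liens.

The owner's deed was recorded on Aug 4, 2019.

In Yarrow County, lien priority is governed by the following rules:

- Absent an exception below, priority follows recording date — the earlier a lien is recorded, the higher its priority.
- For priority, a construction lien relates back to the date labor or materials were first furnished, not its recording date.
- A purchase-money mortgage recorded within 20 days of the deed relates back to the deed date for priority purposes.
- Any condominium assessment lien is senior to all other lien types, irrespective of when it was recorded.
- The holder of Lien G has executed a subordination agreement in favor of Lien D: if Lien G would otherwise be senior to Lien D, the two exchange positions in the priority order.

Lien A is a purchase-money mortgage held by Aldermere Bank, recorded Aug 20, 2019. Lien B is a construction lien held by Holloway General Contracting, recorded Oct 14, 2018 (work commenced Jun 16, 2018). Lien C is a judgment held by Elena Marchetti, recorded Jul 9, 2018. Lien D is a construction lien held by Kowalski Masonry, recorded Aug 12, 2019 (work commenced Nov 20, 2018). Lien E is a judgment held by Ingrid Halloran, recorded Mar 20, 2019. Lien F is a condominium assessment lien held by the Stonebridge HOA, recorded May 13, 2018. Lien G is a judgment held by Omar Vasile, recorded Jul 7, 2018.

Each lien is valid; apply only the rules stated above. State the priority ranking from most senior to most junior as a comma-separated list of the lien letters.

Adjusting effective dates: A was recorded within the 20-day window, so its effective date is the deed date Aug 4, 2019; B's effective date is Jun 16, 2018, when work began; D's effective date is Nov 20, 2018, when work began.
F is a condominium assessment lien and takes priority over every other lien.
Ordering the rest by effective date: B (Jun 16, 2018), G (Jul 7, 2018), C (Jul 9, 2018), D (Nov 20, 2018), E (Mar 20, 2019), A (Aug 4, 2019).
The subordination applies — G was senior to D — so G and D swap.

F, B, D, C, G, E, A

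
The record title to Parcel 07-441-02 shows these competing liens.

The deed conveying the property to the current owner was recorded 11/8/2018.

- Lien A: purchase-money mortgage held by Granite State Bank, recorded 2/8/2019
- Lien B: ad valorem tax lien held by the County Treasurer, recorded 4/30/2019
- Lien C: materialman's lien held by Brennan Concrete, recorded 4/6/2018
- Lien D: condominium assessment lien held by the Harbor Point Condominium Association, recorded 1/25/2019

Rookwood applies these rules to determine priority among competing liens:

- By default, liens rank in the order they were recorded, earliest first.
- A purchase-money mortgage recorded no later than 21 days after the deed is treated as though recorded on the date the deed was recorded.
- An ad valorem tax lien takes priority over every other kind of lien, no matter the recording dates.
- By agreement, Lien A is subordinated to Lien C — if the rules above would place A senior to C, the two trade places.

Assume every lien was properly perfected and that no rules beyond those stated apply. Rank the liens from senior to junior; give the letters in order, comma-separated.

Effective dates after the stated exceptions: A was recorded 92 days after the deed, outside the 21-day window, so it keeps its recording date.
As an ad valorem tax lien, B is senior to every other lien.
Ordering the rest by effective date: C (4/6/2018), D (1/25/2019), A (2/8/2019).
A already ranks below C; the subordination has no effect.

B, C, D, A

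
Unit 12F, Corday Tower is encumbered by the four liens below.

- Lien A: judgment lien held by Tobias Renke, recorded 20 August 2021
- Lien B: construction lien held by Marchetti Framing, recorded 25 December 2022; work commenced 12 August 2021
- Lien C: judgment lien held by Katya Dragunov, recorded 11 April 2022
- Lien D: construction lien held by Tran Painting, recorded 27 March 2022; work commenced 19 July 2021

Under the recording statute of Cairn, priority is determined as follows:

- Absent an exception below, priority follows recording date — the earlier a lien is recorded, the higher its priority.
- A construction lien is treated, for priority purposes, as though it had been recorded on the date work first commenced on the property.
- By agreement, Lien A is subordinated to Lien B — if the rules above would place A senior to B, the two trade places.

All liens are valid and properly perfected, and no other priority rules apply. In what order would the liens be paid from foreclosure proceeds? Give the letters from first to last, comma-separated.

First, effective dates: B relates back to 12 August 2021 (work commenced); D relates back to 19 July 2021 (work commenced).
By effective date: D (19 July 2021), B (12 August 2021), A (20 August 2021), C (11 April 2022).
A is already junior to B, so the subordination agreement changes nothing.

D, B, A, C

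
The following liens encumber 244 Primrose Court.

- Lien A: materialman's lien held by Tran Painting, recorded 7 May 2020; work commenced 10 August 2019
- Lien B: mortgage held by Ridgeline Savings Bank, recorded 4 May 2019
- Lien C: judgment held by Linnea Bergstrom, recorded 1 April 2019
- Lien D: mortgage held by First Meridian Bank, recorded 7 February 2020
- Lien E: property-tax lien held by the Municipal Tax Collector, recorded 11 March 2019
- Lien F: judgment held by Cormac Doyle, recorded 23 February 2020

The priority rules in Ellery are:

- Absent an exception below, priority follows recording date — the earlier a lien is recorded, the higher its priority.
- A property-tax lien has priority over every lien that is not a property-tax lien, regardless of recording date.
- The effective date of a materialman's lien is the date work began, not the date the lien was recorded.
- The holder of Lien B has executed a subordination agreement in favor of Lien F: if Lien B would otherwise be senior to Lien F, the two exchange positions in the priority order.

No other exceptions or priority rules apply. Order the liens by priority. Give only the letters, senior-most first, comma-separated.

Effective dates: A relates back to 10 August 2019 (work commenced).
E is a property-tax lien and takes priority over every other lien.
Ordering the rest by effective date: C (1 April 2019), B (4 May 2019), A (10 August 2019), D (7 February 2020), F (23 February 2020).
The subordination applies — B was senior to F — so B and F swap.

E, C, F, A, D, B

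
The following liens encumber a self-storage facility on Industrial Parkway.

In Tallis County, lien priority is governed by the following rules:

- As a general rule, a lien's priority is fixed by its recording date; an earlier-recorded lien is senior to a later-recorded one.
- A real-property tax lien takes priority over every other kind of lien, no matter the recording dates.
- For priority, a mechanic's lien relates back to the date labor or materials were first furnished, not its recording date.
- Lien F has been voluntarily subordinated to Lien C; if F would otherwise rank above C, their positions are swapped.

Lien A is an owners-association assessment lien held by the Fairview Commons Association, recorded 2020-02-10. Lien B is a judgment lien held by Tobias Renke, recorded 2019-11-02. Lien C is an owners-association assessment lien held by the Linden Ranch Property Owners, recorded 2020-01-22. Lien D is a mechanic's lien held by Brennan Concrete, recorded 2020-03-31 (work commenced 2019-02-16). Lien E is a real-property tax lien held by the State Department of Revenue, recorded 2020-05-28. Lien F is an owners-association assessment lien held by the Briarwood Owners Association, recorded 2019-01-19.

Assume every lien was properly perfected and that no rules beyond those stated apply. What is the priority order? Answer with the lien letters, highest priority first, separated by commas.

E, C, D, B, F, A

Effective dates: D is treated as recorded 2019-02-16, the work-commencement date.
E, as a real-property tax lien, has superpriority and ranks first.
Among the remaining liens, by effective date: F (2019-01-19), D (2019-02-16), B (2019-11-02), C (2020-01-22), A (2020-02-10).
F is senior to C before the subordination, so the two trade places.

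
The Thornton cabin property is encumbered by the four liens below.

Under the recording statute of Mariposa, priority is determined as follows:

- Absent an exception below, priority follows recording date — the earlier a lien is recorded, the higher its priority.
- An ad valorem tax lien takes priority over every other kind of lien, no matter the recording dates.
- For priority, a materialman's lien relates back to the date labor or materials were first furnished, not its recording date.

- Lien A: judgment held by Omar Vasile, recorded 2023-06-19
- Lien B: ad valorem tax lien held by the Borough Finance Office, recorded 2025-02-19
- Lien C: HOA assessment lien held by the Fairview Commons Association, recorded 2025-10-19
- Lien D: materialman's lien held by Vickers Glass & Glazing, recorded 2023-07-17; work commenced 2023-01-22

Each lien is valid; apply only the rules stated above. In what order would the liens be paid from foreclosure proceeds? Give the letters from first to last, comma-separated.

Effective dates: D is treated as recorded 2023-01-22, the work-commencement date.
B is an ad valorem tax lien, so it outranks all other liens regardless of date.
Remaining liens by effective date: D (2023-01-22), A (2023-06-19), C (2025-10-19).

B, D, A, C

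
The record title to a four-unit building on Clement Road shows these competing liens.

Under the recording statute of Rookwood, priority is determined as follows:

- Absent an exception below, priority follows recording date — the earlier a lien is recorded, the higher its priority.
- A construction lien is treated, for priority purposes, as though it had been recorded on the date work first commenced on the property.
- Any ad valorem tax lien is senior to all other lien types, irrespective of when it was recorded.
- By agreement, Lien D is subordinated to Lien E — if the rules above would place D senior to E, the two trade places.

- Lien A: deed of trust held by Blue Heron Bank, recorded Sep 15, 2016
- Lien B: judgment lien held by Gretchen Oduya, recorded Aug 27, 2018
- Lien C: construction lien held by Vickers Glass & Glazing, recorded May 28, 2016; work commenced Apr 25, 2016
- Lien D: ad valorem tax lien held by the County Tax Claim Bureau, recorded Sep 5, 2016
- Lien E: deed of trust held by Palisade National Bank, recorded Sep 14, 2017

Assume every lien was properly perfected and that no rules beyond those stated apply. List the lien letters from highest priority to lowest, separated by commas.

E, C, A, D, B

Effective dates: C's effective date is Apr 25, 2016, when work began.
D, as an ad valorem tax lien, has superpriority and ranks first.
Ordering the rest by effective date: C (Apr 25, 2016), A (Sep 15, 2016), E (Sep 14, 2017), B (Aug 27, 2018).
D is senior to E before the subordination, so the two trade places.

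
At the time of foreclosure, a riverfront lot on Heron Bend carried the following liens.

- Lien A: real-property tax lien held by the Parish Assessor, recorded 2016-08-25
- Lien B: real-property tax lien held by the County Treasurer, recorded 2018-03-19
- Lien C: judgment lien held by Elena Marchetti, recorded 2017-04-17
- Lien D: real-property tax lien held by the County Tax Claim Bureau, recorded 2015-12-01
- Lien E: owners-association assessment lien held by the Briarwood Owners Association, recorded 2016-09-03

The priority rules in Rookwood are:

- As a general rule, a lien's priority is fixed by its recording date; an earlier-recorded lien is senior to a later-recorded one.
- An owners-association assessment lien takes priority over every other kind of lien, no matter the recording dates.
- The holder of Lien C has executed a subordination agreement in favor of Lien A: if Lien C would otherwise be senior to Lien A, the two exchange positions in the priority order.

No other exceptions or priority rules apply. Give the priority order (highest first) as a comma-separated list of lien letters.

As an owners-association assessment lien, E is senior to every other lien.
The other liens, earliest effective date first: D (2015-12-01), A (2016-08-25), C (2017-04-17), B (2018-03-19).
C already ranks below A; the subordination has no effect.

E, D, A, C, B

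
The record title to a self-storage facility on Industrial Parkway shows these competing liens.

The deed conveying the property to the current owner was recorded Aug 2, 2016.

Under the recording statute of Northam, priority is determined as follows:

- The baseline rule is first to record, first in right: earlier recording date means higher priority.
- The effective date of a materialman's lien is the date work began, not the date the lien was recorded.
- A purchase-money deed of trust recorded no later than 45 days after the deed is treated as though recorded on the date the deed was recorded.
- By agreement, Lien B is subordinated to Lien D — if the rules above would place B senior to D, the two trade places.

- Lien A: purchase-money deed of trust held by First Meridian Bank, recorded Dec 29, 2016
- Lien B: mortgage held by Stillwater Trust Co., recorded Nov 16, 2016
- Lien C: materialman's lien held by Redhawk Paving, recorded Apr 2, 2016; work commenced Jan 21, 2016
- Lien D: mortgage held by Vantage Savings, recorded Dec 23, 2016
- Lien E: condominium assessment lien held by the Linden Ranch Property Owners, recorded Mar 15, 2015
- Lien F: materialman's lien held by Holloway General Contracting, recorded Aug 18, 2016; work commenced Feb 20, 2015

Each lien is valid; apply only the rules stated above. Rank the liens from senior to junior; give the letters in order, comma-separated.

F, E, C, D, B, A

First, effective dates: A was recorded 149 days after the deed, outside the 45-day window, so it keeps its recording date; C relates back to Jan 21, 2016 (work commenced); F's effective date is Feb 20, 2015, when work began.
By effective date: F (Feb 20, 2015), E (Mar 15, 2015), C (Jan 21, 2016), B (Nov 16, 2016), D (Dec 23, 2016), A (Dec 29, 2016).
The subordination applies — B was senior to D — so B and D swap.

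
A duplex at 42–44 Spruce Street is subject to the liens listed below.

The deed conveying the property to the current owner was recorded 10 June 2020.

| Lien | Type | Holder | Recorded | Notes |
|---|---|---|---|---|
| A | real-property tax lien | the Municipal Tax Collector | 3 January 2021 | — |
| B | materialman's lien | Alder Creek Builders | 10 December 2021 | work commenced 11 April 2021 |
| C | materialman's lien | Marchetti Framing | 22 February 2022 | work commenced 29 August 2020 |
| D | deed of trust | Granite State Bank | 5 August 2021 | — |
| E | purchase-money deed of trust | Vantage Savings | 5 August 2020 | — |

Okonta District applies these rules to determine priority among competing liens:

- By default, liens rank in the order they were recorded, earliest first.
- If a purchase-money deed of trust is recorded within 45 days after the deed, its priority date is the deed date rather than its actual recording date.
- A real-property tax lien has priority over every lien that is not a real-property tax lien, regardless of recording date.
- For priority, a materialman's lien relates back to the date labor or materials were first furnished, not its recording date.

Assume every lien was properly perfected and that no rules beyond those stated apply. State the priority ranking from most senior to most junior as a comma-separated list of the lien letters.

A, E, C, B, D

First, effective dates: B relates back to 11 April 2021 (work commenced); C's effective date is 29 August 2020, when work began; E was recorded 56 days after the deed — beyond 45 days — so no relation-back applies.
As a real-property tax lien, A is senior to every other lien.
Remaining liens by effective date: E (5 August 2020), C (29 August 2020), B (11 April 2021), D (5 August 2021).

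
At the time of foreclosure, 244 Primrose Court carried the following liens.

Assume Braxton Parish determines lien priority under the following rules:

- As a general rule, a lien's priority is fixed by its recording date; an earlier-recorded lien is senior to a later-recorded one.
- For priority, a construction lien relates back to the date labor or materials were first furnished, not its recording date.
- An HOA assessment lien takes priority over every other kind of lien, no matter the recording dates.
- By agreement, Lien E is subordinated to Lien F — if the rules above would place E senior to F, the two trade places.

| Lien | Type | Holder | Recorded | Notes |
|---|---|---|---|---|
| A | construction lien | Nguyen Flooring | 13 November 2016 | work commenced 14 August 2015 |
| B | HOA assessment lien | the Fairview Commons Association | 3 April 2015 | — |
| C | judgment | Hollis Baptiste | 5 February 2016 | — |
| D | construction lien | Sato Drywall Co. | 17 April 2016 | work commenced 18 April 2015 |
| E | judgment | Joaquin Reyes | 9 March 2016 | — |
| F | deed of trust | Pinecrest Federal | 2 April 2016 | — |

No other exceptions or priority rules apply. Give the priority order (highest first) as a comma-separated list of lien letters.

First, effective dates: A is treated as recorded 14 August 2015, the work-commencement date; D's effective date is 18 April 2015, when work began.
As an HOA assessment lien, B is senior to every other lien.
Among the remaining liens, by effective date: D (18 April 2015), A (14 August 2015), C (5 February 2016), E (9 March 2016), F (2 April 2016).
E is senior to F before the subordination, so the two trade places.

B, D, A, C, F, E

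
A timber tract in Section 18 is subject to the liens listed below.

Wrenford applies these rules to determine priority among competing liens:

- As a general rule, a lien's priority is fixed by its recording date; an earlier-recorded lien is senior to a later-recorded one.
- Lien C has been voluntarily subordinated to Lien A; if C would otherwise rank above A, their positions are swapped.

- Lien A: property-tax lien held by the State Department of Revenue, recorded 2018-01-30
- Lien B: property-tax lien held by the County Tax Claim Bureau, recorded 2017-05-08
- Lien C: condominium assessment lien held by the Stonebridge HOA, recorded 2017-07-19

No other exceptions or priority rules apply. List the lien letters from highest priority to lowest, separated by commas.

Sorted by effective date: B (2017-05-08), C (2017-07-19), A (2018-01-30).
C would otherwise be senior to A, so under the subordination agreement C and A exchange positions.

B, A, C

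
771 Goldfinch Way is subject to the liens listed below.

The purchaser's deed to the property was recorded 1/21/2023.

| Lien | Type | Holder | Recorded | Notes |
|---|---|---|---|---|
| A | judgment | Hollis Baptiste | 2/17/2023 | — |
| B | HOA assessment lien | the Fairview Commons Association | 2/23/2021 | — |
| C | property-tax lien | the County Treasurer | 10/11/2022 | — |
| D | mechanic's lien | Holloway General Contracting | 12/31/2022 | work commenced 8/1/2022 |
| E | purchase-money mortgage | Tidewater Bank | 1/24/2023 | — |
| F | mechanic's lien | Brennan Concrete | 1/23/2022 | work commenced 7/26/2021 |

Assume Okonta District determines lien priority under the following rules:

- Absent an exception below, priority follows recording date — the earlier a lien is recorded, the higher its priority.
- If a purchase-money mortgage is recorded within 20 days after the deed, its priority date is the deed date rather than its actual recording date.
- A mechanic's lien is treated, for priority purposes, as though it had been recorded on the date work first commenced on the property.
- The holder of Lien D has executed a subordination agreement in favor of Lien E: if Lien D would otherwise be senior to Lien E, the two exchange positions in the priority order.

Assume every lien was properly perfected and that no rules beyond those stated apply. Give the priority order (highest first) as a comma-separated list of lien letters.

B, F, E, C, D, A

Adjusting effective dates: D's effective date is 8/1/2022, when work began; E relates back to the deed date 1/21/2023; F relates back to 7/26/2021 (work commenced).
By effective date, earliest first: B (2/23/2021), F (7/26/2021), D (8/1/2022), C (10/11/2022), E (1/21/2023), A (2/17/2023).
The subordination applies — D was senior to E — so D and E swap.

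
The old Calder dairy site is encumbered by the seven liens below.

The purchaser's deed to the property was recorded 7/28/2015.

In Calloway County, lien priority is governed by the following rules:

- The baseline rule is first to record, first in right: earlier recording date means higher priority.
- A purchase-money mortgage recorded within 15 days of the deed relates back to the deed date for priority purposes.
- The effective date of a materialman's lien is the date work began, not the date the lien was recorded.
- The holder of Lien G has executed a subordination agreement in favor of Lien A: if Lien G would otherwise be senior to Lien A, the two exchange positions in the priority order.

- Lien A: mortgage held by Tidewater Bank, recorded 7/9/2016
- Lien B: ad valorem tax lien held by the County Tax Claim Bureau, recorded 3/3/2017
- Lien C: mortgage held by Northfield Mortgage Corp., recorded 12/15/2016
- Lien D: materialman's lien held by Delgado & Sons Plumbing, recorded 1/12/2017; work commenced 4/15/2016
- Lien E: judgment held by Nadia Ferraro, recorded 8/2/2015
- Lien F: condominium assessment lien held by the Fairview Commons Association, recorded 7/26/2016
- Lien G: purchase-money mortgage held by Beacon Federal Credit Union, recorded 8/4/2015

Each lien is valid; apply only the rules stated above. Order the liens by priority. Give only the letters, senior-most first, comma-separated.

Effective dates after the stated exceptions: D's effective date is 4/15/2016, when work began; G was recorded within the 15-day window, so its effective date is the deed date 7/28/2015.
By effective date: G (7/28/2015), E (8/2/2015), D (4/15/2016), A (7/9/2016), F (7/26/2016), C (12/15/2016), B (3/3/2017).
G is senior to A before the subordination, so the two trade places.

A, E, D, G, F, C, B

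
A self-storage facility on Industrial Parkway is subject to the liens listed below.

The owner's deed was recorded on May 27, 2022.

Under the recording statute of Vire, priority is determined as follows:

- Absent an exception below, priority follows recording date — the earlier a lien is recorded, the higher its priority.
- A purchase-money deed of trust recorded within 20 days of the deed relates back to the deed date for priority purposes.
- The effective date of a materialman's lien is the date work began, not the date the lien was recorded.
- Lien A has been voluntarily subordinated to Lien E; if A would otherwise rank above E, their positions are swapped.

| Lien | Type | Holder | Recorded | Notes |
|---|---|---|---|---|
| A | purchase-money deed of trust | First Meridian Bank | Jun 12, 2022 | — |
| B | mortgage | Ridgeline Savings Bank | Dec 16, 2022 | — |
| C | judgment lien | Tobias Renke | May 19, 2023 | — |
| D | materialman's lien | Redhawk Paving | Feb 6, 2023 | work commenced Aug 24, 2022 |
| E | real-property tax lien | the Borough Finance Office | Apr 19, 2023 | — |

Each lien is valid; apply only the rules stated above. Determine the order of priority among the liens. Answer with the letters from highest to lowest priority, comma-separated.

E, D, B, A, C

Effective dates: A relates back to the deed date May 27, 2022; D is treated as recorded Aug 24, 2022, the work-commencement date.
Sorted by effective date: A (May 27, 2022), D (Aug 24, 2022), B (Dec 16, 2022), E (Apr 19, 2023), C (May 19, 2023).
A is senior to E before the subordination, so the two trade places.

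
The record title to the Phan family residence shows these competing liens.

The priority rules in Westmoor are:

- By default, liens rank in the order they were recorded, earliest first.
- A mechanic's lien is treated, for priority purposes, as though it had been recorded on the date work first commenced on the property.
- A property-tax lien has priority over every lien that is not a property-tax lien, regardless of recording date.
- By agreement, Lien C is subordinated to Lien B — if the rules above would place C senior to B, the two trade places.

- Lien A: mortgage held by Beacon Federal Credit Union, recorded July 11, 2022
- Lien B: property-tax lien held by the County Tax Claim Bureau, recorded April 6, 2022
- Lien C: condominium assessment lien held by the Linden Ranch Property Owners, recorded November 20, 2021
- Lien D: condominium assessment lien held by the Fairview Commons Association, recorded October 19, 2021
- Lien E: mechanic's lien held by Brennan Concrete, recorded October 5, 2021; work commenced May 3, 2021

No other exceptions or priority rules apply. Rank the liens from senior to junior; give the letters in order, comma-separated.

B, E, D, C, A

First, effective dates: E's effective date is May 3, 2021, when work began.
As a property-tax lien, B is senior to every other lien.
Remaining liens by effective date: E (May 3, 2021), D (October 19, 2021), C (November 20, 2021), A (July 11, 2022).
C already ranks below B; the subordination has no effect.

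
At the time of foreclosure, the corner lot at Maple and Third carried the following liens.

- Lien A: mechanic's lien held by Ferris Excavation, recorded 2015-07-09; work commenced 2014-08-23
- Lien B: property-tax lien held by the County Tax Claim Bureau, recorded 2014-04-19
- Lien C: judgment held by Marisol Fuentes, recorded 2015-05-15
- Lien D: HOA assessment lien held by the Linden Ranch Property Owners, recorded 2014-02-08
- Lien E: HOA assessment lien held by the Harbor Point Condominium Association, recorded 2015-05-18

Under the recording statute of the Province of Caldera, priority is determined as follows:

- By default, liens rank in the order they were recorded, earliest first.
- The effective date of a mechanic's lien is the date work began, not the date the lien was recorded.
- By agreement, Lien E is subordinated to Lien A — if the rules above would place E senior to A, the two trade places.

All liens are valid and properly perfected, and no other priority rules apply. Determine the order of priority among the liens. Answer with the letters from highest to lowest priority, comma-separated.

D, B, A, C, E

Adjusting effective dates: A relates back to 2014-08-23 (work commenced).
Ordering by effective date: D (2014-02-08), B (2014-04-19), A (2014-08-23), C (2015-05-15), E (2015-05-18).
E is already junior to A, so the subordination agreement changes nothing.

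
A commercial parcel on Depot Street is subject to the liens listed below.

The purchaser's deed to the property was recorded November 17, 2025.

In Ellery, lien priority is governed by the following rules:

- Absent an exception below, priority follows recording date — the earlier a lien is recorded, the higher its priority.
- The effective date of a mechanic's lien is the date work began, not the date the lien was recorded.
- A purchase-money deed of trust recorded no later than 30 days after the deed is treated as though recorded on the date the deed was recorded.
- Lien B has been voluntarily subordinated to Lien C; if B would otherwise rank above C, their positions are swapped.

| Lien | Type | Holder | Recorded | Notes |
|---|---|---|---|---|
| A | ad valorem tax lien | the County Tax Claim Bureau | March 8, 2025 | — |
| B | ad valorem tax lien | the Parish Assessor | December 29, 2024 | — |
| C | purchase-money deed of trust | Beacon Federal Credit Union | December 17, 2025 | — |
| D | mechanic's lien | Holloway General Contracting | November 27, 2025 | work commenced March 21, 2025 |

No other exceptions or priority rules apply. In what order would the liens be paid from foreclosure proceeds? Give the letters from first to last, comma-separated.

Effective dates: C's effective date is the deed date, November 17, 2025; D's effective date is March 21, 2025, when work began.
By effective date, earliest first: B (December 29, 2024), A (March 8, 2025), D (March 21, 2025), C (November 17, 2025).
B would otherwise be senior to C, so under the subordination agreement B and C exchange positions.

C, A, D, B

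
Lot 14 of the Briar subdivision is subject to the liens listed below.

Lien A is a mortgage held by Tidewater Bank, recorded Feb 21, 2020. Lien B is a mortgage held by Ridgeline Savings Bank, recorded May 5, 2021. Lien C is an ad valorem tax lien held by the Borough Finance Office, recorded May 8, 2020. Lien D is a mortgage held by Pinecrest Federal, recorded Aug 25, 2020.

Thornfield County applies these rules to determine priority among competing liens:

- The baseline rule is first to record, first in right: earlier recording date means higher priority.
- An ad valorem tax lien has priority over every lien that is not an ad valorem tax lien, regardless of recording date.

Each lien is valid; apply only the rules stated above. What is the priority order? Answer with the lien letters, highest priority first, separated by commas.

C, A, D, B

C is an ad valorem tax lien, so it outranks all other liens regardless of date.
The other liens, earliest effective date first: A (Feb 21, 2020), D (Aug 25, 2020), B (May 5, 2021).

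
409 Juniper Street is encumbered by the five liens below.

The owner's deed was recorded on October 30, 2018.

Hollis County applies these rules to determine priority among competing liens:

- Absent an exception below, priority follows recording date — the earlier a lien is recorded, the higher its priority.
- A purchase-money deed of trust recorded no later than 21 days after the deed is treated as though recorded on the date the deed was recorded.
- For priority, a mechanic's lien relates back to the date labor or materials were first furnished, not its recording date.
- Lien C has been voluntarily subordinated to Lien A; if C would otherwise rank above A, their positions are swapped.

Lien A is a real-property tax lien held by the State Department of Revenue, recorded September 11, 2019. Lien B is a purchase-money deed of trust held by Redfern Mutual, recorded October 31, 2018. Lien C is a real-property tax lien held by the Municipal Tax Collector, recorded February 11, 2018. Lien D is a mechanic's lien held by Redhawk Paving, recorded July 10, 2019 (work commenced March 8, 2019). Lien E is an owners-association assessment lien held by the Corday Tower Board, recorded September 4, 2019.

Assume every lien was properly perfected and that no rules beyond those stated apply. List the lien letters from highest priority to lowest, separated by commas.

A, B, D, E, C

Effective dates: B was recorded within the 21-day window, so its effective date is the deed date October 30, 2018; D's effective date is March 8, 2019, when work began.
By effective date, earliest first: C (February 11, 2018), B (October 30, 2018), D (March 8, 2019), E (September 4, 2019), A (September 11, 2019).
C is senior to A before the subordination, so the two trade places.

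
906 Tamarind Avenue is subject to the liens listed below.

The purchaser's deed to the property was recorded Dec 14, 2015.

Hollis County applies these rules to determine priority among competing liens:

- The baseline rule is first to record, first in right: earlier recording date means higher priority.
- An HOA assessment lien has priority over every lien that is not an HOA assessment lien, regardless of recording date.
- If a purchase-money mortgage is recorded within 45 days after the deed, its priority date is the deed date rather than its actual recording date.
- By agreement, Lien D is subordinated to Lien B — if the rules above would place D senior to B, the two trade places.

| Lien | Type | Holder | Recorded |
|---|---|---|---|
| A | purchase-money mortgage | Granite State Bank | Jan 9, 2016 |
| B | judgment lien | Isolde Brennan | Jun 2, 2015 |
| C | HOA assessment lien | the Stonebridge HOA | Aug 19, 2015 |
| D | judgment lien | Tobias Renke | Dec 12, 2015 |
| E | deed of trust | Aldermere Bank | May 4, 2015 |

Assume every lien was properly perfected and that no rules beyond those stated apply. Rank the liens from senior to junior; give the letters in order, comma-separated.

C, E, B, D, A

Adjusting effective dates: A's effective date is the deed date, Dec 14, 2015.
As an HOA assessment lien, C is senior to every other lien.
Ordering the rest by effective date: E (May 4, 2015), B (Jun 2, 2015), D (Dec 12, 2015), A (Dec 14, 2015).
D is already junior to B, so the subordination agreement changes nothing.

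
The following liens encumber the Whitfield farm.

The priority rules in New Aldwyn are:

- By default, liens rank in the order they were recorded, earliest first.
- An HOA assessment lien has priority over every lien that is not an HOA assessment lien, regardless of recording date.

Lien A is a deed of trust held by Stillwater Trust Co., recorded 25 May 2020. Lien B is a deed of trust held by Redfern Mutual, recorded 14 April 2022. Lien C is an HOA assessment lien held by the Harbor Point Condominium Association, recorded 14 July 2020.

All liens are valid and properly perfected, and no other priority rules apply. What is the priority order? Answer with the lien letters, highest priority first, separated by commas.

C, as an HOA assessment lien, has superpriority and ranks first.
Ordering the rest by effective date: A (25 May 2020), B (14 April 2022).

C, A, B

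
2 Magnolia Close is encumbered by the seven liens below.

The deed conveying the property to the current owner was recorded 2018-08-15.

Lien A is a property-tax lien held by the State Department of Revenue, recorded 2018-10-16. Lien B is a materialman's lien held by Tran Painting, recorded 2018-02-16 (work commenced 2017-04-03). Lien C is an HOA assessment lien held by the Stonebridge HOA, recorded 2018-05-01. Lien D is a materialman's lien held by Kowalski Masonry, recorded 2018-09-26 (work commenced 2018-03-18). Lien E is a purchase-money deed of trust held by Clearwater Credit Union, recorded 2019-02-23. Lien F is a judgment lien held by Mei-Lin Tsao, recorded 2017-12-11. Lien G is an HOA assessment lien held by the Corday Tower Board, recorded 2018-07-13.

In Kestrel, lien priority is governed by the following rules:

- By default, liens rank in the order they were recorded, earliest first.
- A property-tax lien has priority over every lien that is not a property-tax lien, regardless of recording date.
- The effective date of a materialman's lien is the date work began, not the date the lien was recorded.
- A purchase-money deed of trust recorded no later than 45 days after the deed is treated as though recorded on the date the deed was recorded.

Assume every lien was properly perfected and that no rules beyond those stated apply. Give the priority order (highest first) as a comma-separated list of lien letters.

A, B, F, D, C, G, E

Effective dates after the stated exceptions: B is treated as recorded 2017-04-03, the work-commencement date; D relates back to 2018-03-18 (work commenced); E was recorded 192 days after the deed, outside the 45-day window, so it keeps its recording date.
A is a property-tax lien, so it outranks all other liens regardless of date.
Among the remaining liens, by effective date: B (2017-04-03), F (2017-12-11), D (2018-03-18), C (2018-05-01), G (2018-07-13), E (2019-02-23).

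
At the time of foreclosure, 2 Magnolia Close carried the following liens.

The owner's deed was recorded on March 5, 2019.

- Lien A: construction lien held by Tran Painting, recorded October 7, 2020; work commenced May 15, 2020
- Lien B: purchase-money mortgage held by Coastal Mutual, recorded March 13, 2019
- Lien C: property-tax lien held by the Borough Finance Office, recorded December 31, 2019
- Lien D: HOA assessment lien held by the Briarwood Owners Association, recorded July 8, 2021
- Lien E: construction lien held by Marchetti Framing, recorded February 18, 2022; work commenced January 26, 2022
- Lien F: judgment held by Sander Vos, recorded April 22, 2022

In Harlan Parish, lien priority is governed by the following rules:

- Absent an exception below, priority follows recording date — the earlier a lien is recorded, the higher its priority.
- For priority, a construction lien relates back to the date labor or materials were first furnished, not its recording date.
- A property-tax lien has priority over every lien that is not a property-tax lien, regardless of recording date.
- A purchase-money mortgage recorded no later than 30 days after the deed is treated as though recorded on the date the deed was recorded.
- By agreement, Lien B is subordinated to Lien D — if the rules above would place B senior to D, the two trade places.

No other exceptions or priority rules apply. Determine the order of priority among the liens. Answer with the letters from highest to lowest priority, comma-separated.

C, D, A, B, E, F

First, effective dates: A relates back to May 15, 2020 (work commenced); B relates back to the deed date March 5, 2019; E is treated as recorded January 26, 2022, the work-commencement date.
C is a property-tax lien, so it outranks all other liens regardless of date.
Remaining liens by effective date: B (March 5, 2019), A (May 15, 2020), D (July 8, 2021), E (January 26, 2022), F (April 22, 2022).
B would otherwise be senior to D, so under the subordination agreement B and D exchange positions.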